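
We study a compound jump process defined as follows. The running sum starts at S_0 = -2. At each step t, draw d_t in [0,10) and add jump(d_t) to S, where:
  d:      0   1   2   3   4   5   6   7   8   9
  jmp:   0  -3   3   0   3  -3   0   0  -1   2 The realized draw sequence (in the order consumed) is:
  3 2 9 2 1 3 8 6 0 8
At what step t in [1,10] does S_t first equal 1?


t=0: S=-2, d=3, jump=0, S_1=-2
t=1: S=-2, d=2, jump=3, S_2=1
t=2: S=1, d=9, jump=2, S_3=3
t=3: S=3, d=2, jump=3, S_4=6
t=4: S=6, d=1, jump=-3, S_5=3
t=5: S=3, d=3, jump=0, S_6=3
t=6: S=3, d=8, jump=-1, S_7=2
t=7: S=2, d=6, jump=0, S_8=2
t=8: S=2, d=0, jump=0, S_9=2
t=9: S=2, d=8, jump=-1, S_10=1

2


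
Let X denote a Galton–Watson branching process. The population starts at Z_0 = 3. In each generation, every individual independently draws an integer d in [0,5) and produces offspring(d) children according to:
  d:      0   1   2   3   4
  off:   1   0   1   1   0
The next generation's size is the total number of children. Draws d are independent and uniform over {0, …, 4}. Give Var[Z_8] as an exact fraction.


Outcome values over d=0..4: [1, 0, 1, 1, 0]
Σy = 3, Σy² = 3, M = 5
μ = 3/5 = 3/5,  σ² = 3/5 − (3/5)² = 6/25
V_0 = 0, E_0 = 3
V_1 = 6/25·E_0 + (3/5)²·V_0 = 18/25;  E_1 = 9/5
V_2 = 6/25·E_1 + (3/5)²·V_1 = 432/625;  E_2 = 27/25
V_3 = 6/25·E_2 + (3/5)²·V_2 = 7938/15625;  E_3 = 81/125
V_4 = 6/25·E_3 + (3/5)²·V_3 = 132192/390625;  E_4 = 243/625
V_5 = 6/25·E_4 + (3/5)²·V_4 = 2100978/9765625;  E_5 = 729/3125
V_6 = 6/25·E_5 + (3/5)²·V_5 = 32577552/244140625;  E_6 = 2187/15625
V_7 = 6/25·E_6 + (3/5)²·V_6 = 498229218/6103515625;  E_7 = 6561/78125
V_8 = 6/25·E_7 + (3/5)²·V_7 = 7559531712/152587890625;  E_8 = 19683/390625

7559531712/152587890625


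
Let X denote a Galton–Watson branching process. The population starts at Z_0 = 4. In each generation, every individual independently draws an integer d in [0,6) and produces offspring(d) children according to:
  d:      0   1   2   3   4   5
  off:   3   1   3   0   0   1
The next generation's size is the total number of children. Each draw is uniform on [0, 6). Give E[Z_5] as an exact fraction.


4096/243

Outcome values over d=0..5: [3, 1, 3, 0, 0, 1]
Σy = 8, Σy² = 20, M = 6
μ = 8/6 = 4/3,  σ² = 20/6 − (4/3)² = 14/9
E[Z_0] = 4
E[Z_1] = 4/3·E[Z_0] = 16/3
E[Z_2] = 4/3·E[Z_1] = 64/9
E[Z_3] = 4/3·E[Z_2] = 256/27
E[Z_4] = 4/3·E[Z_3] = 1024/81
E[Z_5] = 4/3·E[Z_4] = 4096/243


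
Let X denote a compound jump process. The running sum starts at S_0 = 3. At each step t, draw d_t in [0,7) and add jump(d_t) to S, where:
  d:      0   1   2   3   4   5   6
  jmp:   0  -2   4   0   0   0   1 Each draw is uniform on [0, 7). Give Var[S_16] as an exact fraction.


Outcome values over d=0..6: [0, -2, 4, 0, 0, 0, 1]
Σy = 3, Σy² = 21, M = 7
μ = 3/7 = 3/7,  σ² = 21/7 − (3/7)² = 138/49
Independent increments: Var[S_16] = 16·σ² = 16·(138/49) = 2208/49

2208/49


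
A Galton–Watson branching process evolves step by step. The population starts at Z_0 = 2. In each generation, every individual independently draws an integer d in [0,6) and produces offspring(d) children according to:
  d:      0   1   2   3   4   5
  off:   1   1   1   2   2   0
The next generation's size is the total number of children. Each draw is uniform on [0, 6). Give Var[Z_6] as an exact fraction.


20284048967/1088391168

Outcome values over d=0..5: [1, 1, 1, 2, 2, 0]
Σy = 7, Σy² = 11, M = 6
μ = 7/6 = 7/6,  σ² = 11/6 − (7/6)² = 17/36
V_0 = 0, E_0 = 2
V_1 = 17/36·E_0 + (7/6)²·V_0 = 17/18;  E_1 = 7/3
V_2 = 17/36·E_1 + (7/6)²·V_1 = 1547/648;  E_2 = 49/18
V_3 = 17/36·E_2 + (7/6)²·V_2 = 105791/23328;  E_3 = 343/108
V_4 = 17/36·E_3 + (7/6)²·V_3 = 6443255/839808;  E_4 = 2401/648
V_5 = 17/36·E_4 + (7/6)²·V_4 = 368618327/30233088;  E_5 = 16807/3888
V_6 = 17/36·E_5 + (7/6)²·V_5 = 20284048967/1088391168;  E_6 = 117649/23328


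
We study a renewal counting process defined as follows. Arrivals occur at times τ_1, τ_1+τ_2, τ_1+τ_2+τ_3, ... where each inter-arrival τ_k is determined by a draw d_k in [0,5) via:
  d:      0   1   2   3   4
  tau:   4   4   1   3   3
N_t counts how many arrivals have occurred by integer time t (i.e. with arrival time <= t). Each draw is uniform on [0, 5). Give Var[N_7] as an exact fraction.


2775579914/6103515625

Inter-arrival values over d=0..4: [4, 4, 1, 3, 3]
Each d has probability 1/5, so the pmf of τ is: f(1) = 1/5, f(3) = 2/5, f(4) = 2/5
Let p_n(j) = P(N_n = j), with p_0 = [1]. Condition on τ_1: p_n(0) = P(τ > n), and for j >= 1, p_n(j) = Σ_{k<=n} f(k)·p_{n−k}(j−1)
p_1 = [4/5, 1/5]  (j = 0..1)
p_2 = [4/5, 4/25, 1/25]  (j = 0..2)
p_3 = [2/5, 14/25, 4/125, 1/125]  (j = 0..3)
p_4 = [0, 4/5, 24/125, 4/625, 1/625]  (j = 0..4)
p_5 = [0, 16/25, 38/125, 34/625, 4/3125, 1/3125]  (j = 0..5)
p_6 = [0, 12/25, 52/125, 56/625, 44/3125, 4/15625, 1/15625]  (j = 0..6)
p_7 = [0, 4/25, 16/25, 108/625, 74/3125, 54/15625, 4/78125, 1/78125]  (j = 0..7)
E[N_7] = Σ j·p_7(j) = 161781/78125;  E[N_7²] = Σ j²·p_7(j) = 370543/78125
Var[N_7] = 370543/78125 − (161781/78125)² = 2775579914/6103515625


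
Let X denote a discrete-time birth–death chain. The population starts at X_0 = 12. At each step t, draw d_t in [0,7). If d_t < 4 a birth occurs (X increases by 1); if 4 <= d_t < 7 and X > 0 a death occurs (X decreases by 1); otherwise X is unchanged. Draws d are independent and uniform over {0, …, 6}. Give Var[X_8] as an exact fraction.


X can drop by at most 1 per step and X_0 = 12 > T = 8, so X_t >= 12 − t >= 4 > 0 for every t <= 8: the floor at 0 (the 'and X > 0' condition) never binds. Hence X_8 = X_0 + Σ_{t<8} Y_t with i.i.d. increments Y_t = y(d_t) ∈ {+1, −1, 0}.
Outcome values over d=0..6: [1, 1, 1, 1, -1, -1, -1]
Σy = 1, Σy² = 7, M = 7
μ = 1/7 = 1/7,  σ² = 7/7 − (1/7)² = 48/49
Independent increments: Var[X_8] = 8·σ² = 8·(48/49) = 384/49

384/49


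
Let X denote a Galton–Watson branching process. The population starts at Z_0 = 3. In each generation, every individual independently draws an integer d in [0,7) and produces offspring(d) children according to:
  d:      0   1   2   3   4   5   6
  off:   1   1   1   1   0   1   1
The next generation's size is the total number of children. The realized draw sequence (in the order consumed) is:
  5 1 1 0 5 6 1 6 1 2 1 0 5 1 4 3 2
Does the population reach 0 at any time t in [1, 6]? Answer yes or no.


gen 0: Z_0=3, draws=[5, 1, 1], offspring=[1, 1, 1], Z_1=3
gen 1: Z_1=3, draws=[0, 5, 6], offspring=[1, 1, 1], Z_2=3
gen 2: Z_2=3, draws=[1, 6, 1], offspring=[1, 1, 1], Z_3=3
gen 3: Z_3=3, draws=[2, 1, 0], offspring=[1, 1, 1], Z_4=3
gen 4: Z_4=3, draws=[5, 1, 4], offspring=[1, 1, 0], Z_5=2
gen 5: Z_5=2, draws=[3, 2], offspring=[1, 1], Z_6=2

no


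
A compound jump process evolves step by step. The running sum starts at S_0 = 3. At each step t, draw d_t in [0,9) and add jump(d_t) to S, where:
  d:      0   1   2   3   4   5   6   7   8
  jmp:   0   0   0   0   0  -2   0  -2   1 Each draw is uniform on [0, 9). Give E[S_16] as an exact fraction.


-7/3

Outcome values over d=0..8: [0, 0, 0, 0, 0, -2, 0, -2, 1]
Σy = -3, Σy² = 9, M = 9
μ = -3/9 = -1/3,  σ² = 9/9 − (-1/3)² = 8/9
E[S_16] = 3 + 16·(-1/3) = -7/3


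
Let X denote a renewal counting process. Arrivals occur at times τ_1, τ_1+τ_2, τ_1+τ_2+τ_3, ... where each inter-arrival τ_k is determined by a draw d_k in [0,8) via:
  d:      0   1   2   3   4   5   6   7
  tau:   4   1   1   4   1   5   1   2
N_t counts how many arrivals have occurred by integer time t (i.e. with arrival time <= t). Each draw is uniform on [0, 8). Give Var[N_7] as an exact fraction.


Inter-arrival values over d=0..7: [4, 1, 1, 4, 1, 5, 1, 2]
Each d has probability 1/8, so the pmf of τ is: f(1) = 1/2, f(2) = 1/8, f(4) = 1/4, f(5) = 1/8
Let p_n(j) = P(N_n = j), with p_0 = [1]. Condition on τ_1: p_n(0) = P(τ > n), and for j >= 1, p_n(j) = Σ_{k<=n} f(k)·p_{n−k}(j−1)
p_1 = [1/2, 1/2]  (j = 0..1)
p_2 = [3/8, 3/8, 1/4]  (j = 0..2)
p_3 = [3/8, 1/4, 1/4, 1/8]  (j = 0..3)
p_4 = [1/8, 31/64, 11/64, 5/32, 1/16]  (j = 0..4)
p_5 = [0, 23/64, 51/128, 15/128, 3/32, 1/32]  (j = 0..5)
p_6 = [0, 11/64, 203/512, 145/512, 5/64, 7/128, 1/64]  (j = 0..6)
p_7 = [0, 9/64, 123/512, 175/512, 3/16, 13/256, 1/32, 1/128]  (j = 0..7)
E[N_7] = Σ j·p_7(j) = 1481/512;  E[N_7²] = Σ j²·p_7(j) = 5097/512
Var[N_7] = 5097/512 − (1481/512)² = 416303/262144

416303/262144


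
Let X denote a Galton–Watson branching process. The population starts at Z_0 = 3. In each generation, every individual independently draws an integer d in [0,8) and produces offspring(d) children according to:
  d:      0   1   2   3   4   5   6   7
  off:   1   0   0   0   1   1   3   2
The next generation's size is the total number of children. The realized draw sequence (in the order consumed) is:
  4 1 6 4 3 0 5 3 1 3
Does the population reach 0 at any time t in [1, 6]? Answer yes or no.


yes

gen 0: Z_0=3, draws=[4, 1, 6], offspring=[1, 0, 3], Z_1=4
gen 1: Z_1=4, draws=[4, 3, 0, 5], offspring=[1, 0, 1, 1], Z_2=3
gen 2: Z_2=3, draws=[3, 1, 3], offspring=[0, 0, 0], Z_3=0
gen 3: Z_3=0, draws=[], offspring=[], Z_4=0
gen 4: Z_4=0, draws=[], offspring=[], Z_5=0
gen 5: Z_5=0, draws=[], offspring=[], Z_6=0


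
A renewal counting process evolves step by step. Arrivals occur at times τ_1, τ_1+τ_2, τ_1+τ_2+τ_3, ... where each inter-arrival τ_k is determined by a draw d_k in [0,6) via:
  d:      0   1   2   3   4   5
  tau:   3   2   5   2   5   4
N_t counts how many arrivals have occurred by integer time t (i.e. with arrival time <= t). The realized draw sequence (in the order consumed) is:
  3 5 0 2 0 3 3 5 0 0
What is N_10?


draw d_1=3: τ_1=2, arrival time A_1=2
draw d_2=5: τ_2=4, arrival time A_2=6
draw d_3=0: τ_3=3, arrival time A_3=9
draw d_4=2: τ_4=5, arrival time A_4=14
draw d_5=0: τ_5=3, arrival time A_5=17
draw d_6=3: τ_6=2, arrival time A_6=19
draw d_7=3: τ_7=2, arrival time A_7=21
draw d_8=5: τ_8=4, arrival time A_8=25
draw d_9=0: τ_9=3, arrival time A_9=28
draw d_10=0: τ_10=3, arrival time A_10=31
N_t over t=0..10: 0:0 1:0 2:1 3:1 4:1 5:1 6:2 7:2 8:2 9:3 10:3

3


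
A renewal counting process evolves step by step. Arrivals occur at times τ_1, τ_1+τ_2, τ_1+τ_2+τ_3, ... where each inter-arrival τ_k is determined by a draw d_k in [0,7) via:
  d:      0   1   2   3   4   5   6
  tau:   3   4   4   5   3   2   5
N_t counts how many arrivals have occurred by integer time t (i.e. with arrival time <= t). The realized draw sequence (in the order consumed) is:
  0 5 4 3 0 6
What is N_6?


draw d_1=0: τ_1=3, arrival time A_1=3
draw d_2=5: τ_2=2, arrival time A_2=5
draw d_3=4: τ_3=3, arrival time A_3=8
draw d_4=3: τ_4=5, arrival time A_4=13
draw d_5=0: τ_5=3, arrival time A_5=16
draw d_6=6: τ_6=5, arrival time A_6=21
N_t over t=0..6: 0:0 1:0 2:0 3:1 4:1 5:2 6:2

2


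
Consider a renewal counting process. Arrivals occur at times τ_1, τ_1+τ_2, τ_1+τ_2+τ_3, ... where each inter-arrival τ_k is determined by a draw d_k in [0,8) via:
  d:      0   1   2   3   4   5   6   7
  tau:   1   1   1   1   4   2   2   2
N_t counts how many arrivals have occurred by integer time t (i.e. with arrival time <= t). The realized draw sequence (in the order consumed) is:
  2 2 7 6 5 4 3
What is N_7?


4

draw d_1=2: τ_1=1, arrival time A_1=1
draw d_2=2: τ_2=1, arrival time A_2=2
draw d_3=7: τ_3=2, arrival time A_3=4
draw d_4=6: τ_4=2, arrival time A_4=6
draw d_5=5: τ_5=2, arrival time A_5=8
draw d_6=4: τ_6=4, arrival time A_6=12
draw d_7=3: τ_7=1, arrival time A_7=13
N_t over t=0..7: 0:0 1:1 2:2 3:2 4:3 5:3 6:4 7:4


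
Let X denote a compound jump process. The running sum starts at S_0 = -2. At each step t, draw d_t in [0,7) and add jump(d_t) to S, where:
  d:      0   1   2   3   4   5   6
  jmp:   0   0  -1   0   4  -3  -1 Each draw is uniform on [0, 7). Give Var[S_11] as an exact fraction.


Outcome values over d=0..6: [0, 0, -1, 0, 4, -3, -1]
Σy = -1, Σy² = 27, M = 7
μ = -1/7 = -1/7,  σ² = 27/7 − (-1/7)² = 188/49
Independent increments: Var[S_11] = 11·σ² = 11·(188/49) = 2068/49

2068/49


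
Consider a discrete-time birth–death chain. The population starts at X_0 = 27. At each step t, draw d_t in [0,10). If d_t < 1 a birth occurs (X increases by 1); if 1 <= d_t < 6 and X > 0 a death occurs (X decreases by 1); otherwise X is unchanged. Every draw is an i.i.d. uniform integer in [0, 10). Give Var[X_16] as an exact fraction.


X can drop by at most 1 per step and X_0 = 27 > T = 16, so X_t >= 27 − t >= 11 > 0 for every t <= 16: the floor at 0 (the 'and X > 0' condition) never binds. Hence X_16 = X_0 + Σ_{t<16} Y_t with i.i.d. increments Y_t = y(d_t) ∈ {+1, −1, 0}.
Outcome values over d=0..9: [1, -1, -1, -1, -1, -1, 0, 0, 0, 0]
Σy = -4, Σy² = 6, M = 10
μ = -4/10 = -2/5,  σ² = 6/10 − (-2/5)² = 11/25
Independent increments: Var[X_16] = 16·σ² = 16·(11/25) = 176/25

176/25


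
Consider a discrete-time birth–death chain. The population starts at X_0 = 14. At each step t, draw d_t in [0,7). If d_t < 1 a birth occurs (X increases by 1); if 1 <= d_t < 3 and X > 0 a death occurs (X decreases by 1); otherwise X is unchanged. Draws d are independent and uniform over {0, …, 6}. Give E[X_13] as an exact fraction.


X can drop by at most 1 per step and X_0 = 14 > T = 13, so X_t >= 14 − t >= 1 > 0 for every t <= 13: the floor at 0 (the 'and X > 0' condition) never binds. Hence X_13 = X_0 + Σ_{t<13} Y_t with i.i.d. increments Y_t = y(d_t) ∈ {+1, −1, 0}.
Outcome values over d=0..6: [1, -1, -1, 0, 0, 0, 0]
Σy = -1, Σy² = 3, M = 7
μ = -1/7 = -1/7,  σ² = 3/7 − (-1/7)² = 20/49
E[X_13] = 14 + 13·(-1/7) = 85/7

85/7


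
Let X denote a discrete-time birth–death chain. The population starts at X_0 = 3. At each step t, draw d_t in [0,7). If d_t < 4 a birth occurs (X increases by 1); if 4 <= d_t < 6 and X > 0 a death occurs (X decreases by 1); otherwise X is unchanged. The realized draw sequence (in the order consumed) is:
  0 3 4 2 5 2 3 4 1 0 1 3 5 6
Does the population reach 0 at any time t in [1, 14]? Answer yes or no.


t=0: X=3, d=0 → birth, X_1=4
t=1: X=4, d=3 → birth, X_2=5
t=2: X=5, d=4 → death, X_3=4
t=3: X=4, d=2 → birth, X_4=5
t=4: X=5, d=5 → death, X_5=4
t=5: X=4, d=2 → birth, X_6=5
t=6: X=5, d=3 → birth, X_7=6
t=7: X=6, d=4 → death, X_8=5
t=8: X=5, d=1 → birth, X_9=6
t=9: X=6, d=0 → birth, X_10=7
t=10: X=7, d=1 → birth, X_11=8
t=11: X=8, d=3 → birth, X_12=9
t=12: X=9, d=5 → death, X_13=8
t=13: X=8, d=6 → hold, X_14=8

no


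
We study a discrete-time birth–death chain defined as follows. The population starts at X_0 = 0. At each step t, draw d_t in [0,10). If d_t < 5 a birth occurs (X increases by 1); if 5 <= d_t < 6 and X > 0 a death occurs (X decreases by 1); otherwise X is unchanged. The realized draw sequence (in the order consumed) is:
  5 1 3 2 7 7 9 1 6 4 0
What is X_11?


t=0: X=0, d=5 → hold, X_1=0
t=1: X=0, d=1 → birth, X_2=1
t=2: X=1, d=3 → birth, X_3=2
t=3: X=2, d=2 → birth, X_4=3
t=4: X=3, d=7 → hold, X_5=3
t=5: X=3, d=7 → hold, X_6=3
t=6: X=3, d=9 → hold, X_7=3
t=7: X=3, d=1 → birth, X_8=4
t=8: X=4, d=6 → hold, X_9=4
t=9: X=4, d=4 → birth, X_10=5
t=10: X=5, d=0 → birth, X_11=6

6


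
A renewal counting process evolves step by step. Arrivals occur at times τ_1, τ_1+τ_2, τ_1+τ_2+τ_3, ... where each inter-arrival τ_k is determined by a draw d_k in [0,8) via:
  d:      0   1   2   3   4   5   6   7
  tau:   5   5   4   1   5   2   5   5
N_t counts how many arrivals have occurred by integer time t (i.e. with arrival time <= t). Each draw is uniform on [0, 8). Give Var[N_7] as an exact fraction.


Inter-arrival values over d=0..7: [5, 5, 4, 1, 5, 2, 5, 5]
Each d has probability 1/8, so the pmf of τ is: f(1) = 1/8, f(2) = 1/8, f(4) = 1/8, f(5) = 5/8
Let p_n(j) = P(N_n = j), with p_0 = [1]. Condition on τ_1: p_n(0) = P(τ > n), and for j >= 1, p_n(j) = Σ_{k<=n} f(k)·p_{n−k}(j−1)
p_1 = [7/8, 1/8]  (j = 0..1)
p_2 = [3/4, 15/64, 1/64]  (j = 0..2)
p_3 = [3/4, 13/64, 23/512, 1/512]  (j = 0..3)
p_4 = [5/8, 5/16, 7/128, 31/4096, 1/4096]  (j = 0..4)
p_5 = [0, 29/32, 41/512, 51/4096, 39/32768, 1/32768]  (j = 0..5)
p_6 = [0, 23/32, 133/512, 77/4096, 41/16384, 47/262144, 1/262144]  (j = 0..6)
p_7 = [0, 9/16, 3/8, 237/4096, 17/4096, 121/262144, 55/2097152, 1/2097152]  (j = 0..7)
E[N_7] = Σ j·p_7(j) = 3156537/2097152;  E[N_7²] = Σ j²·p_7(j) = 5582965/2097152
Var[N_7] = 5582965/2097152 − (3156537/2097152)² = 1744600383311/4398046511104

1744600383311/4398046511104


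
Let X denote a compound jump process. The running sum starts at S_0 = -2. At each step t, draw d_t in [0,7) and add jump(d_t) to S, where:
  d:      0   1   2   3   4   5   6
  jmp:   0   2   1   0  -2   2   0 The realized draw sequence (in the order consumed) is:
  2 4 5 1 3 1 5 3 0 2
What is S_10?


6

t=0: S=-2, d=2, jump=1, S_1=-1
t=1: S=-1, d=4, jump=-2, S_2=-3
t=2: S=-3, d=5, jump=2, S_3=-1
t=3: S=-1, d=1, jump=2, S_4=1
t=4: S=1, d=3, jump=0, S_5=1
t=5: S=1, d=1, jump=2, S_6=3
t=6: S=3, d=5, jump=2, S_7=5
t=7: S=5, d=3, jump=0, S_8=5
t=8: S=5, d=0, jump=0, S_9=5
t=9: S=5, d=2, jump=1, S_10=6


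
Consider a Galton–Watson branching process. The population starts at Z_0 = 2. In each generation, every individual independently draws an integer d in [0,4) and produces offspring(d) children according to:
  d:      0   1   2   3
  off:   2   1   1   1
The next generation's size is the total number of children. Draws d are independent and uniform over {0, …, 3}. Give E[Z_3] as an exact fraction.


Outcome values over d=0..3: [2, 1, 1, 1]
Σy = 5, Σy² = 7, M = 4
μ = 5/4 = 5/4,  σ² = 7/4 − (5/4)² = 3/16
E[Z_0] = 2
E[Z_1] = 5/4·E[Z_0] = 5/2
E[Z_2] = 5/4·E[Z_1] = 25/8
E[Z_3] = 5/4·E[Z_2] = 125/32

125/32


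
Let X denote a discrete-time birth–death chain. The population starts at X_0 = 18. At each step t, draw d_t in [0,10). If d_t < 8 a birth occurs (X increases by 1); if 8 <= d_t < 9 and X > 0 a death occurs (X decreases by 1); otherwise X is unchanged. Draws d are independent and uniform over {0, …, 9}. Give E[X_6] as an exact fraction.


111/5

X can drop by at most 1 per step and X_0 = 18 > T = 6, so X_t >= 18 − t >= 12 > 0 for every t <= 6: the floor at 0 (the 'and X > 0' condition) never binds. Hence X_6 = X_0 + Σ_{t<6} Y_t with i.i.d. increments Y_t = y(d_t) ∈ {+1, −1, 0}.
Outcome values over d=0..9: [1, 1, 1, 1, 1, 1, 1, 1, -1, 0]
Σy = 7, Σy² = 9, M = 10
μ = 7/10 = 7/10,  σ² = 9/10 − (7/10)² = 41/100
E[X_6] = 18 + 6·(7/10) = 111/5


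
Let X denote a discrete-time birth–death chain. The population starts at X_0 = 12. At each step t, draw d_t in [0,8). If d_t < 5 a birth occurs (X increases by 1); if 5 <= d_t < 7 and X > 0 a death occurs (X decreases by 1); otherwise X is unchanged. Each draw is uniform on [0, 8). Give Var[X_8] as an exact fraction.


47/8

X can drop by at most 1 per step and X_0 = 12 > T = 8, so X_t >= 12 − t >= 4 > 0 for every t <= 8: the floor at 0 (the 'and X > 0' condition) never binds. Hence X_8 = X_0 + Σ_{t<8} Y_t with i.i.d. increments Y_t = y(d_t) ∈ {+1, −1, 0}.
Outcome values over d=0..7: [1, 1, 1, 1, 1, -1, -1, 0]
Σy = 3, Σy² = 7, M = 8
μ = 3/8 = 3/8,  σ² = 7/8 − (3/8)² = 47/64
Independent increments: Var[X_8] = 8·σ² = 8·(47/64) = 47/8


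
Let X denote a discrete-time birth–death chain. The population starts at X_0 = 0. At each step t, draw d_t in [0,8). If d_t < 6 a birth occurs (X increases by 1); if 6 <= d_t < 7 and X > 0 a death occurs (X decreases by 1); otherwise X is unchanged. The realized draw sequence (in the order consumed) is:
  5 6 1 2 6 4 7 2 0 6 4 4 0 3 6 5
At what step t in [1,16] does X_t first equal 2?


4

t=0: X=0, d=5 → birth, X_1=1
t=1: X=1, d=6 → death, X_2=0
t=2: X=0, d=1 → birth, X_3=1
t=3: X=1, d=2 → birth, X_4=2
t=4: X=2, d=6 → death, X_5=1
t=5: X=1, d=4 → birth, X_6=2
t=6: X=2, d=7 → hold, X_7=2
t=7: X=2, d=2 → birth, X_8=3
t=8: X=3, d=0 → birth, X_9=4
t=9: X=4, d=6 → death, X_10=3
t=10: X=3, d=4 → birth, X_11=4
t=11: X=4, d=4 → birth, X_12=5
t=12: X=5, d=0 → birth, X_13=6
t=13: X=6, d=3 → birth, X_14=7
t=14: X=7, d=6 → death, X_15=6
t=15: X=6, d=5 → birth, X_16=7


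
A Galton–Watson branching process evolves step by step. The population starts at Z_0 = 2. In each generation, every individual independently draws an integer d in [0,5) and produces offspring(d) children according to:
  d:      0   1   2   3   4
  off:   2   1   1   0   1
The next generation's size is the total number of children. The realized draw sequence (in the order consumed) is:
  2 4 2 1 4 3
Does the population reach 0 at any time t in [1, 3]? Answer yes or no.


gen 0: Z_0=2, draws=[2, 4], offspring=[1, 1], Z_1=2
gen 1: Z_1=2, draws=[2, 1], offspring=[1, 1], Z_2=2
gen 2: Z_2=2, draws=[4, 3], offspring=[1, 0], Z_3=1

no


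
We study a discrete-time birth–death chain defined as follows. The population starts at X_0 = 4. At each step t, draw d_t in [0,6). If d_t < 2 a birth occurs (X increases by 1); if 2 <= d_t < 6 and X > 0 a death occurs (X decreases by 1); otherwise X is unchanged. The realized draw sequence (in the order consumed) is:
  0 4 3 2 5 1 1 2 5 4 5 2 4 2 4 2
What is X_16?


0

t=0: X=4, d=0 → birth, X_1=5
t=1: X=5, d=4 → death, X_2=4
t=2: X=4, d=3 → death, X_3=3
t=3: X=3, d=2 → death, X_4=2
t=4: X=2, d=5 → death, X_5=1
t=5: X=1, d=1 → birth, X_6=2
t=6: X=2, d=1 → birth, X_7=3
t=7: X=3, d=2 → death, X_8=2
t=8: X=2, d=5 → death, X_9=1
t=9: X=1, d=4 → death, X_10=0
t=10: X=0, d=5 → hold, X_11=0
t=11: X=0, d=2 → hold, X_12=0
t=12: X=0, d=4 → hold, X_13=0
t=13: X=0, d=2 → hold, X_14=0
t=14: X=0, d=4 → hold, X_15=0
t=15: X=0, d=2 → hold, X_16=0


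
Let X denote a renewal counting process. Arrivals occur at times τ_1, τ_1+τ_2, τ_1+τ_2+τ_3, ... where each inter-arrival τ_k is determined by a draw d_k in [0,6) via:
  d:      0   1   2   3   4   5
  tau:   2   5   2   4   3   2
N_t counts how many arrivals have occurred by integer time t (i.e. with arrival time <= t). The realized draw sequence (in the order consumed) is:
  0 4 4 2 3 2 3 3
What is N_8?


draw d_1=0: τ_1=2, arrival time A_1=2
draw d_2=4: τ_2=3, arrival time A_2=5
draw d_3=4: τ_3=3, arrival time A_3=8
draw d_4=2: τ_4=2, arrival time A_4=10
draw d_5=3: τ_5=4, arrival time A_5=14
draw d_6=2: τ_6=2, arrival time A_6=16
draw d_7=3: τ_7=4, arrival time A_7=20
draw d_8=3: τ_8=4, arrival time A_8=24
N_t over t=0..8: 0:0 1:0 2:1 3:1 4:1 5:2 6:2 7:2 8:3

3


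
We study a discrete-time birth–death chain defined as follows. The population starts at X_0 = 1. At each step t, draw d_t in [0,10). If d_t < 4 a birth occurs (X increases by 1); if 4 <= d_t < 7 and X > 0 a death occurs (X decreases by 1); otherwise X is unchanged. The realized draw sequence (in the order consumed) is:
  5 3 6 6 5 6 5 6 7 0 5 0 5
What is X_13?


t=0: X=1, d=5 → death, X_1=0
t=1: X=0, d=3 → birth, X_2=1
t=2: X=1, d=6 → death, X_3=0
t=3: X=0, d=6 → hold, X_4=0
t=4: X=0, d=5 → hold, X_5=0
t=5: X=0, d=6 → hold, X_6=0
t=6: X=0, d=5 → hold, X_7=0
t=7: X=0, d=6 → hold, X_8=0
t=8: X=0, d=7 → hold, X_9=0
t=9: X=0, d=0 → birth, X_10=1
t=10: X=1, d=5 → death, X_11=0
t=11: X=0, d=0 → birth, X_12=1
t=12: X=1, d=5 → death, X_13=0

0


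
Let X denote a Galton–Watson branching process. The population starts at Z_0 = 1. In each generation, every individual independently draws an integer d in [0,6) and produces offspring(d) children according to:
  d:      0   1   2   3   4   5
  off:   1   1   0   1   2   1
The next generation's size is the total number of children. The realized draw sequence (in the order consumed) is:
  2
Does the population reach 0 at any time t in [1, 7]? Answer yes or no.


yes

gen 0: Z_0=1, draws=[2], offspring=[0], Z_1=0
gen 1: Z_1=0, draws=[], offspring=[], Z_2=0
gen 2: Z_2=0, draws=[], offspring=[], Z_3=0
gen 3: Z_3=0, draws=[], offspring=[], Z_4=0
gen 4: Z_4=0, draws=[], offspring=[], Z_5=0
gen 5: Z_5=0, draws=[], offspring=[], Z_6=0
gen 6: Z_6=0, draws=[], offspring=[], Z_7=0


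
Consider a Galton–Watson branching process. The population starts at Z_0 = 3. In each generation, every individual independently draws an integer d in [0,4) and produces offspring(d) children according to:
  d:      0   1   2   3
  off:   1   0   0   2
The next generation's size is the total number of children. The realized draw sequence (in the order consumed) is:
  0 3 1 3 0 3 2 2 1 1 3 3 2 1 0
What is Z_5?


gen 0: Z_0=3, draws=[0, 3, 1], offspring=[1, 2, 0], Z_1=3
gen 1: Z_1=3, draws=[3, 0, 3], offspring=[2, 1, 2], Z_2=5
gen 2: Z_2=5, draws=[2, 2, 1, 1, 3], offspring=[0, 0, 0, 0, 2], Z_3=2
gen 3: Z_3=2, draws=[3, 2], offspring=[2, 0], Z_4=2
gen 4: Z_4=2, draws=[1, 0], offspring=[0, 1], Z_5=1

1


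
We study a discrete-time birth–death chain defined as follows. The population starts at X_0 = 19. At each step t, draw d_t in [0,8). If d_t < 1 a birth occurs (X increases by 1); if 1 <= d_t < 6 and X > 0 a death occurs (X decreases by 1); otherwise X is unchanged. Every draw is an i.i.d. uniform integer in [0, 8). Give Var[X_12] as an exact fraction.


X can drop by at most 1 per step and X_0 = 19 > T = 12, so X_t >= 19 − t >= 7 > 0 for every t <= 12: the floor at 0 (the 'and X > 0' condition) never binds. Hence X_12 = X_0 + Σ_{t<12} Y_t with i.i.d. increments Y_t = y(d_t) ∈ {+1, −1, 0}.
Outcome values over d=0..7: [1, -1, -1, -1, -1, -1, 0, 0]
Σy = -4, Σy² = 6, M = 8
μ = -4/8 = -1/2,  σ² = 6/8 − (-1/2)² = 1/2
Independent increments: Var[X_12] = 12·σ² = 12·(1/2) = 6

6


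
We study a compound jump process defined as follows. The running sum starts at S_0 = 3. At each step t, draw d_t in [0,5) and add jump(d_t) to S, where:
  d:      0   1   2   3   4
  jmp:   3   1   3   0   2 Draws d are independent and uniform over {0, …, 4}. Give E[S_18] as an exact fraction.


Outcome values over d=0..4: [3, 1, 3, 0, 2]
Σy = 9, Σy² = 23, M = 5
μ = 9/5 = 9/5,  σ² = 23/5 − (9/5)² = 34/25
E[S_18] = 3 + 18·(9/5) = 177/5

177/5


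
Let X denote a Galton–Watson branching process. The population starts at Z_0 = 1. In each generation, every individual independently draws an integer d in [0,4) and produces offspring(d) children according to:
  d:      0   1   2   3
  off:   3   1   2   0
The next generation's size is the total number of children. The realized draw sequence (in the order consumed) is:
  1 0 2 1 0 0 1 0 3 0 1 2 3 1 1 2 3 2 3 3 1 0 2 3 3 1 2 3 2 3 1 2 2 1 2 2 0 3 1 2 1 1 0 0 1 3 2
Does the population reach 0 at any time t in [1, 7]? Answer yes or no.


no

gen 0: Z_0=1, draws=[1], offspring=[1], Z_1=1
gen 1: Z_1=1, draws=[0], offspring=[3], Z_2=3
gen 2: Z_2=3, draws=[2, 1, 0], offspring=[2, 1, 3], Z_3=6
gen 3: Z_3=6, draws=[0, 1, 0, 3, 0, 1], offspring=[3, 1, 3, 0, 3, 1], Z_4=11
gen 4: Z_4=11, draws=[2, 3, 1, 1, 2, 3, 2, 3, 3, 1, 0], offspring=[2, 0, 1, 1, 2, 0, 2, 0, 0, 1, 3], Z_5=12
gen 5: Z_5=12, draws=[2, 3, 3, 1, 2, 3, 2, 3, 1, 2, 2, 1], offspring=[2, 0, 0, 1, 2, 0, 2, 0, 1, 2, 2, 1], Z_6=13
gen 6: Z_6=13, draws=[2, 2, 0, 3, 1, 2, 1, 1, 0, 0, 1, 3, 2], offspring=[2, 2, 3, 0, 1, 2, 1, 1, 3, 3, 1, 0, 2], Z_7=21


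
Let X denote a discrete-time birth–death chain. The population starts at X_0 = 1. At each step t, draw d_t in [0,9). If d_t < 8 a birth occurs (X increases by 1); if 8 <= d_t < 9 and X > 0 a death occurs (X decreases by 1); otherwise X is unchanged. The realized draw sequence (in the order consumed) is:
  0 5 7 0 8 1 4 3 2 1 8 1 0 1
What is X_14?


t=0: X=1, d=0 → birth, X_1=2
t=1: X=2, d=5 → birth, X_2=3
t=2: X=3, d=7 → birth, X_3=4
t=3: X=4, d=0 → birth, X_4=5
t=4: X=5, d=8 → death, X_5=4
t=5: X=4, d=1 → birth, X_6=5
t=6: X=5, d=4 → birth, X_7=6
t=7: X=6, d=3 → birth, X_8=7
t=8: X=7, d=2 → birth, X_9=8
t=9: X=8, d=1 → birth, X_10=9
t=10: X=9, d=8 → death, X_11=8
t=11: X=8, d=1 → birth, X_12=9
t=12: X=9, d=0 → birth, X_13=10
t=13: X=10, d=1 → birth, X_14=11

11


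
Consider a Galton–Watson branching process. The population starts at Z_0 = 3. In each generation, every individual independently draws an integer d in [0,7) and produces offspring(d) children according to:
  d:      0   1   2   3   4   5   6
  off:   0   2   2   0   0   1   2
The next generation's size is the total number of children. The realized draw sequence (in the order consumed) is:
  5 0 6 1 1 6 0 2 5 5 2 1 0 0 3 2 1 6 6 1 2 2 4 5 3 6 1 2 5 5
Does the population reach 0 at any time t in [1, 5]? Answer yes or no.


no

gen 0: Z_0=3, draws=[5, 0, 6], offspring=[1, 0, 2], Z_1=3
gen 1: Z_1=3, draws=[1, 1, 6], offspring=[2, 2, 2], Z_2=6
gen 2: Z_2=6, draws=[0, 2, 5, 5, 2, 1], offspring=[0, 2, 1, 1, 2, 2], Z_3=8
gen 3: Z_3=8, draws=[0, 0, 3, 2, 1, 6, 6, 1], offspring=[0, 0, 0, 2, 2, 2, 2, 2], Z_4=10
gen 4: Z_4=10, draws=[2, 2, 4, 5, 3, 6, 1, 2, 5, 5], offspring=[2, 2, 0, 1, 0, 2, 2, 2, 1, 1], Z_5=13


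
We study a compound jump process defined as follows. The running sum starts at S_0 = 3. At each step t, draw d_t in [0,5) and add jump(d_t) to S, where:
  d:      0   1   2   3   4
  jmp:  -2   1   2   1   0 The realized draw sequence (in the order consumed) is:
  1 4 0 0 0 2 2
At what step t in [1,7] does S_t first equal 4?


t=0: S=3, d=1, jump=1, S_1=4
t=1: S=4, d=4, jump=0, S_2=4
t=2: S=4, d=0, jump=-2, S_3=2
t=3: S=2, d=0, jump=-2, S_4=0
t=4: S=0, d=0, jump=-2, S_5=-2
t=5: S=-2, d=2, jump=2, S_6=0
t=6: S=0, d=2, jump=2, S_7=2

1


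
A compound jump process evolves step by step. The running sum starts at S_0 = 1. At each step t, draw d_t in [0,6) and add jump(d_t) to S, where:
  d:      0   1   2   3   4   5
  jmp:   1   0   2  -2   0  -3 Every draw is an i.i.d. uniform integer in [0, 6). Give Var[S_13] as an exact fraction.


338/9

Outcome values over d=0..5: [1, 0, 2, -2, 0, -3]
Σy = -2, Σy² = 18, M = 6
μ = -2/6 = -1/3,  σ² = 18/6 − (-1/3)² = 26/9
Independent increments: Var[S_13] = 13·σ² = 13·(26/9) = 338/9


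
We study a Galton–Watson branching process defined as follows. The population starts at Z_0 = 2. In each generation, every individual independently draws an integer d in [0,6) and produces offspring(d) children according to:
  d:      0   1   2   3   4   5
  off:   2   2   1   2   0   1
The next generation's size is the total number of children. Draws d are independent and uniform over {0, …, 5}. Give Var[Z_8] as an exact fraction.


9662464000/43046721

Outcome values over d=0..5: [2, 2, 1, 2, 0, 1]
Σy = 8, Σy² = 14, M = 6
μ = 8/6 = 4/3,  σ² = 14/6 − (4/3)² = 5/9
V_0 = 0, E_0 = 2
V_1 = 5/9·E_0 + (4/3)²·V_0 = 10/9;  E_1 = 8/3
V_2 = 5/9·E_1 + (4/3)²·V_1 = 280/81;  E_2 = 32/9
V_3 = 5/9·E_2 + (4/3)²·V_2 = 5920/729;  E_3 = 128/27
V_4 = 5/9·E_3 + (4/3)²·V_3 = 112000/6561;  E_4 = 512/81
V_5 = 5/9·E_4 + (4/3)²·V_4 = 1999360/59049;  E_5 = 2048/243
V_6 = 5/9·E_5 + (4/3)²·V_5 = 34478080/531441;  E_6 = 8192/729
V_7 = 5/9·E_6 + (4/3)²·V_6 = 581509120/4782969;  E_7 = 32768/2187
V_8 = 5/9·E_7 + (4/3)²·V_7 = 9662464000/43046721;  E_8 = 131072/6561


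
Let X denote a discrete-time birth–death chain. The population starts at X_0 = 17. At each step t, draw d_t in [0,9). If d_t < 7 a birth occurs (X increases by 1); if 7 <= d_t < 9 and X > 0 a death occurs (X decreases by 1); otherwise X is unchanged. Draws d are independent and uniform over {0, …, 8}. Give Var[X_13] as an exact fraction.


X can drop by at most 1 per step and X_0 = 17 > T = 13, so X_t >= 17 − t >= 4 > 0 for every t <= 13: the floor at 0 (the 'and X > 0' condition) never binds. Hence X_13 = X_0 + Σ_{t<13} Y_t with i.i.d. increments Y_t = y(d_t) ∈ {+1, −1, 0}.
Outcome values over d=0..8: [1, 1, 1, 1, 1, 1, 1, -1, -1]
Σy = 5, Σy² = 9, M = 9
μ = 5/9 = 5/9,  σ² = 9/9 − (5/9)² = 56/81
Independent increments: Var[X_13] = 13·σ² = 13·(56/81) = 728/81

728/81


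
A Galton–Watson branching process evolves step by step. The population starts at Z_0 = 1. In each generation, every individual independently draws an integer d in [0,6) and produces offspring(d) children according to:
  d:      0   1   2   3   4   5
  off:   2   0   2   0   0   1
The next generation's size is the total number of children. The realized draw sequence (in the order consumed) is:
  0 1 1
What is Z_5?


0

gen 0: Z_0=1, draws=[0], offspring=[2], Z_1=2
gen 1: Z_1=2, draws=[1, 1], offspring=[0, 0], Z_2=0
gen 2: Z_2=0, draws=[], offspring=[], Z_3=0
gen 3: Z_3=0, draws=[], offspring=[], Z_4=0
gen 4: Z_4=0, draws=[], offspring=[], Z_5=0


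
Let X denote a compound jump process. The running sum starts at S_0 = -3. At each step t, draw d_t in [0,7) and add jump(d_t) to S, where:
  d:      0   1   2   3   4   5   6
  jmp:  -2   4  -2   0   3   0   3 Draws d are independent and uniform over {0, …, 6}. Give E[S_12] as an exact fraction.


Outcome values over d=0..6: [-2, 4, -2, 0, 3, 0, 3]
Σy = 6, Σy² = 42, M = 7
μ = 6/7 = 6/7,  σ² = 42/7 − (6/7)² = 258/49
E[S_12] = -3 + 12·(6/7) = 51/7

51/7


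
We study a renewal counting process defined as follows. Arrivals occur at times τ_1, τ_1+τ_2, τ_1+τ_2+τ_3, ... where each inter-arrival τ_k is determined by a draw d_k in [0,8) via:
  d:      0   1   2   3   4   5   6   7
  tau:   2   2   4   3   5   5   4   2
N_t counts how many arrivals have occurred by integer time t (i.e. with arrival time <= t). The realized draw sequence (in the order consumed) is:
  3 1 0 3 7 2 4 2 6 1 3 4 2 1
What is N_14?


5

draw d_1=3: τ_1=3, arrival time A_1=3
draw d_2=1: τ_2=2, arrival time A_2=5
draw d_3=0: τ_3=2, arrival time A_3=7
draw d_4=3: τ_4=3, arrival time A_4=10
draw d_5=7: τ_5=2, arrival time A_5=12
draw d_6=2: τ_6=4, arrival time A_6=16
draw d_7=4: τ_7=5, arrival time A_7=21
draw d_8=2: τ_8=4, arrival time A_8=25
draw d_9=6: τ_9=4, arrival time A_9=29
draw d_10=1: τ_10=2, arrival time A_10=31
draw d_11=3: τ_11=3, arrival time A_11=34
draw d_12=4: τ_12=5, arrival time A_12=39
draw d_13=2: τ_13=4, arrival time A_13=43
draw d_14=1: τ_14=2, arrival time A_14=45
N_t over t=0..14: 0:0 1:0 2:0 3:1 4:1 5:2 6:2 7:3 8:3 9:3 10:4 11:4 12:5 13:5 14:5


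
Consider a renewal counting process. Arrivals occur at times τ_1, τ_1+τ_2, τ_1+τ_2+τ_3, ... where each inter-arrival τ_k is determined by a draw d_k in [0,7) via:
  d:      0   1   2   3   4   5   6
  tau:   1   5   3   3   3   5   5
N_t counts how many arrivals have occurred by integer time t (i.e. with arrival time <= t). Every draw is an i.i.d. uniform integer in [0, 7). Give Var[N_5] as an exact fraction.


Inter-arrival values over d=0..6: [1, 5, 3, 3, 3, 5, 5]
Each d has probability 1/7, so the pmf of τ is: f(1) = 1/7, f(3) = 3/7, f(5) = 3/7
Let p_n(j) = P(N_n = j), with p_0 = [1]. Condition on τ_1: p_n(0) = P(τ > n), and for j >= 1, p_n(j) = Σ_{k<=n} f(k)·p_{n−k}(j−1)
p_1 = [6/7, 1/7]  (j = 0..1)
p_2 = [6/7, 6/49, 1/49]  (j = 0..2)
p_3 = [3/7, 27/49, 6/343, 1/343]  (j = 0..3)
p_4 = [3/7, 3/7, 48/343, 6/2401, 1/2401]  (j = 0..4)
p_5 = [0, 6/7, 39/343, 69/2401, 6/16807, 1/16807]  (j = 0..5)
E[N_5] = Σ j·p_5(j) = 19706/16807;  E[N_5²] = Σ j²·p_5(j) = 26518/16807
Var[N_5] = 26518/16807 − (19706/16807)² = 57361590/282475249

57361590/282475249


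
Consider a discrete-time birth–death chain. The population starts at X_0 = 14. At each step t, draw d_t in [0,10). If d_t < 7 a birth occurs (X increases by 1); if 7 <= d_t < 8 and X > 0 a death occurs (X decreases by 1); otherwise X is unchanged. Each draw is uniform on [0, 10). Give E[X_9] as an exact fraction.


X can drop by at most 1 per step and X_0 = 14 > T = 9, so X_t >= 14 − t >= 5 > 0 for every t <= 9: the floor at 0 (the 'and X > 0' condition) never binds. Hence X_9 = X_0 + Σ_{t<9} Y_t with i.i.d. increments Y_t = y(d_t) ∈ {+1, −1, 0}.
Outcome values over d=0..9: [1, 1, 1, 1, 1, 1, 1, -1, 0, 0]
Σy = 6, Σy² = 8, M = 10
μ = 6/10 = 3/5,  σ² = 8/10 − (3/5)² = 11/25
E[X_9] = 14 + 9·(3/5) = 97/5

97/5


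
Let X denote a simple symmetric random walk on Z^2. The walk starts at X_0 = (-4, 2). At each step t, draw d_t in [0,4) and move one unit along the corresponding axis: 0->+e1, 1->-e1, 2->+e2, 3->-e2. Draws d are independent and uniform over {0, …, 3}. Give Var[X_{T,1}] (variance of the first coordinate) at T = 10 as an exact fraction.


5

Outcome values over d=0..3: [1, -1, 0, 0]
Σy = 0, Σy² = 2, M = 4
μ = 0/4 = 0,  σ² = 2/4 − (0)² = 1/2
Independent increments: Var[X_10] = 10·σ² = 10·(1/2) = 5


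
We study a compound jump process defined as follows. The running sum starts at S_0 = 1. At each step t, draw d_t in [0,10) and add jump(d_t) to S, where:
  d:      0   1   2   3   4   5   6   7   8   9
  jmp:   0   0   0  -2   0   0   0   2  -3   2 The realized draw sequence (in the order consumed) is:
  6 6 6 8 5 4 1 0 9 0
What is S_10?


t=0: S=1, d=6, jump=0, S_1=1
t=1: S=1, d=6, jump=0, S_2=1
t=2: S=1, d=6, jump=0, S_3=1
t=3: S=1, d=8, jump=-3, S_4=-2
t=4: S=-2, d=5, jump=0, S_5=-2
t=5: S=-2, d=4, jump=0, S_6=-2
t=6: S=-2, d=1, jump=0, S_7=-2
t=7: S=-2, d=0, jump=0, S_8=-2
t=8: S=-2, d=9, jump=2, S_9=0
t=9: S=0, d=0, jump=0, S_10=0

0


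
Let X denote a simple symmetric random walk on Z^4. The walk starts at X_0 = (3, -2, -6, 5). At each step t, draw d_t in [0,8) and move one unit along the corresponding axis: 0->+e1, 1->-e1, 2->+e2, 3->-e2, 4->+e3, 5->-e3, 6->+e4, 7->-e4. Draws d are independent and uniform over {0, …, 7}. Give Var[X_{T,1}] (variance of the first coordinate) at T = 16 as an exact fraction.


4

Outcome values over d=0..7: [1, -1, 0, 0, 0, 0, 0, 0]
Σy = 0, Σy² = 2, M = 8
μ = 0/8 = 0,  σ² = 2/8 − (0)² = 1/4
Independent increments: Var[X_16] = 16·σ² = 16·(1/4) = 4


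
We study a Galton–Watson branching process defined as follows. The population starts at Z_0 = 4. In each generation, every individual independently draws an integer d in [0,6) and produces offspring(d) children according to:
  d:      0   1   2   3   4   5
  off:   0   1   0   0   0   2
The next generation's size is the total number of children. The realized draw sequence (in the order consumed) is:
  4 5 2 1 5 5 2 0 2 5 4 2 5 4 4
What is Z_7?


gen 0: Z_0=4, draws=[4, 5, 2, 1], offspring=[0, 2, 0, 1], Z_1=3
gen 1: Z_1=3, draws=[5, 5, 2], offspring=[2, 2, 0], Z_2=4
gen 2: Z_2=4, draws=[0, 2, 5, 4], offspring=[0, 0, 2, 0], Z_3=2
gen 3: Z_3=2, draws=[2, 5], offspring=[0, 2], Z_4=2
gen 4: Z_4=2, draws=[4, 4], offspring=[0, 0], Z_5=0
gen 5: Z_5=0, draws=[], offspring=[], Z_6=0
gen 6: Z_6=0, draws=[], offspring=[], Z_7=0

0


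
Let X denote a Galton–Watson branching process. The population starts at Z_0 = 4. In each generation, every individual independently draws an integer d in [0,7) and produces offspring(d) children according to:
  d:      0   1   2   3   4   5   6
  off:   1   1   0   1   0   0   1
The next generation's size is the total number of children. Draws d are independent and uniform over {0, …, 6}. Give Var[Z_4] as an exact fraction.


2196480/5764801

Outcome values over d=0..6: [1, 1, 0, 1, 0, 0, 1]
Σy = 4, Σy² = 4, M = 7
μ = 4/7 = 4/7,  σ² = 4/7 − (4/7)² = 12/49
V_0 = 0, E_0 = 4
V_1 = 12/49·E_0 + (4/7)²·V_0 = 48/49;  E_1 = 16/7
V_2 = 12/49·E_1 + (4/7)²·V_1 = 2112/2401;  E_2 = 64/49
V_3 = 12/49·E_2 + (4/7)²·V_2 = 71424/117649;  E_3 = 256/343
V_4 = 12/49·E_3 + (4/7)²·V_3 = 2196480/5764801;  E_4 = 1024/2401


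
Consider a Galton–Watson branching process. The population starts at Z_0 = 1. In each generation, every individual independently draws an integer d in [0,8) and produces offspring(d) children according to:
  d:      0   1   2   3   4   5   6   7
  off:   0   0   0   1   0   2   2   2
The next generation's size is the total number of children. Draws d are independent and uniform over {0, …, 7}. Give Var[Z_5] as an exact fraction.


2107729855/1073741824

Outcome values over d=0..7: [0, 0, 0, 1, 0, 2, 2, 2]
Σy = 7, Σy² = 13, M = 8
μ = 7/8 = 7/8,  σ² = 13/8 − (7/8)² = 55/64
V_0 = 0, E_0 = 1
V_1 = 55/64·E_0 + (7/8)²·V_0 = 55/64;  E_1 = 7/8
V_2 = 55/64·E_1 + (7/8)²·V_1 = 5775/4096;  E_2 = 49/64
V_3 = 55/64·E_2 + (7/8)²·V_2 = 455455/262144;  E_3 = 343/512
V_4 = 55/64·E_3 + (7/8)²·V_3 = 31976175/16777216;  E_4 = 2401/4096
V_5 = 55/64·E_4 + (7/8)²·V_4 = 2107729855/1073741824;  E_5 = 16807/32768
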